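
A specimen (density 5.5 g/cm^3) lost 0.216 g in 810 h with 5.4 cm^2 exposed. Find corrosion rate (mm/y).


Apply the mm/y weight-loss relation: CR = 87600 * W / (D * A * T)
Numerator: 87600 * 0.216 = 18921.6
Denominator: 5.5 * 5.4 * 810 = 24057.0
CR = 18921.6 / 24057.0 = 0.7865 mm/y

0.7865 mm/y


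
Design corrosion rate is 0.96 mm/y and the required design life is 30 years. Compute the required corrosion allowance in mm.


Corrosion allowance = CR × design life
CA = 0.96 * 30 = 28.8 mm

28.8 mm


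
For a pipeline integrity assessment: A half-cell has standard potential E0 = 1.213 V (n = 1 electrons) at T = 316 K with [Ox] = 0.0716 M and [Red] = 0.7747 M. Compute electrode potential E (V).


Apply the Nernst equation: E = E0 + (RT/nF)*ln([Ox]/[Red])
Step 1: RT/nF = 8.314*316/(1*96485) = 0.02722935 V
Step 2: [Ox]/[Red] = 0.0716/0.7747 = 0.092423
Step 3: ln(0.092423) = -2.381379
Step 4: correction = 0.02722935 * -2.381379 = -0.0648 V
E = 1.213 + -0.0648 = 1.1482 V

1.1482 V


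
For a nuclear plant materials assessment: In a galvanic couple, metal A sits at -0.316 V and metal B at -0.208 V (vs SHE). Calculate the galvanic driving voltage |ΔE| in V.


Driving voltage is the absolute potential difference.
|ΔE| = |-0.316 − (-0.208)| = 0.108 V

0.108 V


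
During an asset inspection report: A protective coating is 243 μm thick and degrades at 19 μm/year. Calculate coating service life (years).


Service life = thickness / degradation rate
Life = 243 / 19 = 12.8 years

12.8 years


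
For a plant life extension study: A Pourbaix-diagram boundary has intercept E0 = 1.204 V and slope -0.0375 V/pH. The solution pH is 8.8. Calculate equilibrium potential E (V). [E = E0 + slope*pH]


Apply the Pourbaix line equation: E = E0 + slope*pH
E = 1.204 + (-0.0375)*8.8 = 1.204 + (-0.33) = 0.874 V
Rounded to 4 decimal places: E = 0.8740 V

0.8740 V


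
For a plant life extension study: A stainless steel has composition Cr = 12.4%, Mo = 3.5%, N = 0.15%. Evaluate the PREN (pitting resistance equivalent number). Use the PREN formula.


Apply the PREN formula: PREN = Cr + 3.3*Mo + 16*N
PREN = 12.4 + 3.3*3.5 + 16*0.15
PREN = 12.4 + 11.55 + 2.4 = 26.35

26.35


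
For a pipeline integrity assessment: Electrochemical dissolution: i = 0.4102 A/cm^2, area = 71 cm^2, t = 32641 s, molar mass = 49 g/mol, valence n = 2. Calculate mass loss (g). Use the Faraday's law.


Apply Faraday's law: m = i*A*t*M / (n*F)
Total charge passed Q = i*A*t = 0.4102*71*32641 = 950643.0122 C
m = Q*M/(n*F) = 950643.0122*49/(2*96485) = 241.3925 g

241.3925 g


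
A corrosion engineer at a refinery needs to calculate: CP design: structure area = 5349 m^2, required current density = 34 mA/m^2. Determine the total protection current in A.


I = area * current density, then convert mA → A (÷1000)
I = 5349 * 34 / 1000 = 181.87 A

181.87 A


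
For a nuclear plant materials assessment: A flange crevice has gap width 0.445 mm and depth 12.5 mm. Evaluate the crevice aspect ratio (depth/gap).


Aspect ratio = depth / gap
Ratio = 12.5 / 0.445 = 28.1

28.1


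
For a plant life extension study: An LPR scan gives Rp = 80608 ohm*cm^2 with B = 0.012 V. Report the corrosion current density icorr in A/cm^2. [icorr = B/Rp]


Apply the Stern-Geary relation: icorr = B / Rp
icorr = 0.012 / 80608 = 1.489×10^-7 A/cm^2

1.489×10^-7 A/cm^2


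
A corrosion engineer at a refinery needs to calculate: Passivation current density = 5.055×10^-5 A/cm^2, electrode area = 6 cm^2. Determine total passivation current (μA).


I = i_pass * A, then convert A → μA (×10^6)
I = 5.055×10^-5 * 6 * 10^6 = 303.3 μA

303.3 μA


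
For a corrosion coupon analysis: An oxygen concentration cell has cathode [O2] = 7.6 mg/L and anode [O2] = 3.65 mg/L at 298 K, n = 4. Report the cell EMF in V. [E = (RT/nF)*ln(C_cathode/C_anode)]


Apply the Nernst concentration-cell relation: E = (RT/nF)*ln(C_cathode/C_anode)
RT/nF = 8.314*298/(4*96485) = 0.00641958 V
ln(7.6/3.65) = 0.73342
E = 0.00641958 * 0.73342 = 0.00471 V

0.00471 V


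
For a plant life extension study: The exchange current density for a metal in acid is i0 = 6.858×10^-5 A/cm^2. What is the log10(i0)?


i0 = 6.858×10^-5 A/cm^2
log10(i0) = -4.164

-4.164


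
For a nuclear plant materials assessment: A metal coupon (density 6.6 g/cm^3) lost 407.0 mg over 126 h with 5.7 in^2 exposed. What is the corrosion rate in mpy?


Apply the mpy weight-loss relation: CR = 534 * W / (D * A * T)
Numerator: 534 * 407.0 = 217338.0
Denominator: 6.6 * 5.7 * 126 = 4740.12
CR = 217338.0 / 4740.12 = 45.8507 mpy

45.8507 mpy


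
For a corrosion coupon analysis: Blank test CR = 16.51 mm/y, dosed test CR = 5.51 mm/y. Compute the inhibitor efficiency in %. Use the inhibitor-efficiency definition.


Apply the inhibitor-efficiency definition: IE = (CR_blank − CR_inh)/CR_blank × 100
IE = (16.51 − 5.51) / 16.51 × 100
IE = 11.0 / 16.51 × 100 = 66.6 %

66.6 %


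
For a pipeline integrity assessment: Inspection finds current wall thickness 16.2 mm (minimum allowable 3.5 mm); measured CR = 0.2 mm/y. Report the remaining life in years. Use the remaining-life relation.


Apply the remaining-life relation: RL = (t_current − t_min) / CR
RL = (16.2 − 3.5) / 0.2 = 12.7 / 0.2 = 63.5 years

63.5 years


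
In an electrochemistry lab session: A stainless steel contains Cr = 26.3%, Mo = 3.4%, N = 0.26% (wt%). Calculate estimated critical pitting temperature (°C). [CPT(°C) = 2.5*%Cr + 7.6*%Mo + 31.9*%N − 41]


Apply the ASTM G48 empirical CPT estimate: CPT(°C) = 2.5*%Cr + 7.6*%Mo + 31.9*%N − 41
2.5*26.3 = 65.75; 7.6*3.4 = 25.84; 31.9*0.26 = 8.294
CPT = 65.75 + 25.84 + 8.294 − 41 = 58.884 °C
Rounded to 0.1 °C: CPT ≈ 58.9 °C

58.9 °C


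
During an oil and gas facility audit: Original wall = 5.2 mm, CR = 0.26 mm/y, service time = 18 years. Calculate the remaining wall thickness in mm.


Remaining wall = original − CR × time
t = 5.2 − 0.26*18 = 5.2 − 4.68 = 0.52 mm

0.52 mm


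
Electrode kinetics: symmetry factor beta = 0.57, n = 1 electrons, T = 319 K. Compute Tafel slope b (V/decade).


Apply the Tafel slope relation: b = 2.303*R*T/(beta*n*F)
Numerator: 2.303 * 8.314 * 319 = 6107.94
Denominator: 0.57 * 1 * 96485 = 54996.45
b = 6107.94 / 54996.45 = 0.111 V/decade

0.111 V/decade


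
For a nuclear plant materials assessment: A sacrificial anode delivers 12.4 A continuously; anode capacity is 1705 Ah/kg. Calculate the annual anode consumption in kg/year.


Annual consumption = current * hours per year / capacity
Rate = 12.4 * 8760 / 1705 = 63.7 kg/year

63.7 kg/year


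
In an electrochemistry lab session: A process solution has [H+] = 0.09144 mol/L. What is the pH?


pH = −log10[H+]
pH = −log10(0.09144) = 1.04

1.04


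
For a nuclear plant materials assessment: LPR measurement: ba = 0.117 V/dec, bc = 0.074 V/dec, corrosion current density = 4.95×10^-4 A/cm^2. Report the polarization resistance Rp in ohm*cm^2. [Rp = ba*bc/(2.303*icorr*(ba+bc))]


Apply the Stern-Geary equation: Rp = ba*bc / (2.303*icorr*(ba+bc))
ba*bc = 0.117*0.074 = 0.008658
ba+bc = 0.191; 2.303*icorr*(ba+bc) = 2.303*4.95×10^-4*0.191 = 2.1773714×10^-4
Rp = 0.008658 / 2.1773714×10^-4 = 39.8 ohm*cm^2

39.8 ohm*cm^2


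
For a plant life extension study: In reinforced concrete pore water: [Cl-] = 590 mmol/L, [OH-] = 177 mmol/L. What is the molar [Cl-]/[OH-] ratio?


Threshold parameter = [Cl-] / [OH-] (molar basis; both in mmol/L, so units cancel)
Ratio = 590 / 177 = 3.33

3.33


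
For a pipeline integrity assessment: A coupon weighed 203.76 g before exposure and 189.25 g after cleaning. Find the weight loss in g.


Weight loss = initial − final
WL = 203.76 − 189.25 = 14.51 g

14.51 g


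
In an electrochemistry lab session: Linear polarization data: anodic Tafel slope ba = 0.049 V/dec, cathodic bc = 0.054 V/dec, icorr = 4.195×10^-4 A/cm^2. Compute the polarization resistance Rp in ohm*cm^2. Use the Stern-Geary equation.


Apply the Stern-Geary equation: Rp = ba*bc / (2.303*icorr*(ba+bc))
ba*bc = 0.049*0.054 = 0.002646
ba+bc = 0.103; 2.303*icorr*(ba+bc) = 2.303*4.195×10^-4*0.103 = 9.9509175×10^-5
Rp = 0.002646 / 9.9509175×10^-5 = 26.6 ohm*cm^2

26.6 ohm*cm^2


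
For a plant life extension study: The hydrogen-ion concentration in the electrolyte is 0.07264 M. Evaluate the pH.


pH = −log10[H+]
pH = −log10(0.07264) = 1.14

1.14


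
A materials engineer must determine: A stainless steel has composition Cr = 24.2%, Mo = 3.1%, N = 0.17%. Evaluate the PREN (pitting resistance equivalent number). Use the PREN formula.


Apply the PREN formula: PREN = Cr + 3.3*Mo + 16*N
PREN = 24.2 + 3.3*3.1 + 16*0.17
PREN = 24.2 + 10.23 + 2.72 = 37.15

37.15


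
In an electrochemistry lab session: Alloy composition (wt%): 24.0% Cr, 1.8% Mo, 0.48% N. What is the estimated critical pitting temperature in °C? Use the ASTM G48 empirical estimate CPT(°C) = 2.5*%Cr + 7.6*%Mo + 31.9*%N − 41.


Apply the ASTM G48 empirical CPT estimate: CPT(°C) = 2.5*%Cr + 7.6*%Mo + 31.9*%N − 41
2.5*24.0 = 60; 7.6*1.8 = 13.68; 31.9*0.48 = 15.312
CPT = 60 + 13.68 + 15.312 − 41 = 47.992 °C
Rounded to 0.1 °C: CPT ≈ 48.0 °C

48.0 °C


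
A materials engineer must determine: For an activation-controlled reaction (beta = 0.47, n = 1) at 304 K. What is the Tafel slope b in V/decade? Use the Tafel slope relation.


Apply the Tafel slope relation: b = 2.303*R*T/(beta*n*F)
Numerator: 2.303 * 8.314 * 304 = 5820.73
Denominator: 0.47 * 1 * 96485 = 45347.95
b = 5820.73 / 45347.95 = 0.128 V/decade

0.128 V/decade


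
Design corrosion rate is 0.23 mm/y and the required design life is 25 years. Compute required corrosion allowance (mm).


Corrosion allowance = CR × design life
CA = 0.23 * 25 = 5.75 mm

5.75 mm


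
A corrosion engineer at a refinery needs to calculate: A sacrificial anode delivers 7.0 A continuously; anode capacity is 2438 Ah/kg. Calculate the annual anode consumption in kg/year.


Annual consumption = current * hours per year / capacity
Rate = 7.0 * 8760 / 2438 = 25.2 kg/year

25.2 kg/year


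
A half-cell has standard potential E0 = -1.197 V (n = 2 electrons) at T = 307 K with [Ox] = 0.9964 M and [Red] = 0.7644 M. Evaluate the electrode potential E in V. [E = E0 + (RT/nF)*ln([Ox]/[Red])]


Apply the Nernst equation: E = E0 + (RT/nF)*ln([Ox]/[Red])
Step 1: RT/nF = 8.314*307/(2*96485) = 0.01322692 V
Step 2: [Ox]/[Red] = 0.9964/0.7644 = 1.303506
Step 3: ln(1.303506) = 0.265058
Step 4: correction = 0.01322692 * 0.265058 = 0.0035 V
E = -1.197 + 0.0035 = -1.1935 V

-1.1935 V


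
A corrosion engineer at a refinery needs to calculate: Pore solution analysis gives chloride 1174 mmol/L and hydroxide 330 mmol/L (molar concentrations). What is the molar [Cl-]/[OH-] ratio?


Threshold parameter = [Cl-] / [OH-] (molar basis; both in mmol/L, so units cancel)
Ratio = 1174 / 330 = 3.56

3.56


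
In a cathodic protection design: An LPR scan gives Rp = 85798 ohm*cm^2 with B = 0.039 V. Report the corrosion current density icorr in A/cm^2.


Apply the Stern-Geary relation: icorr = B / Rp
icorr = 0.039 / 85798 = 4.546×10^-7 A/cm^2

4.546×10^-7 A/cm^2


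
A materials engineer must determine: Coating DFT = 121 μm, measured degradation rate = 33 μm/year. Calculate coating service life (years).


Service life = thickness / degradation rate
Life = 121 / 33 = 3.7 years

3.7 years


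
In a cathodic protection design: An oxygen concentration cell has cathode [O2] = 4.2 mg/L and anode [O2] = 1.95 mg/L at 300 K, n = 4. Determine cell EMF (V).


Apply the Nernst concentration-cell relation: E = (RT/nF)*ln(C_cathode/C_anode)
RT/nF = 8.314*300/(4*96485) = 0.00646266 V
ln(4.2/1.95) = 0.76726
E = 0.00646266 * 0.76726 = 0.00496 V

0.00496 V


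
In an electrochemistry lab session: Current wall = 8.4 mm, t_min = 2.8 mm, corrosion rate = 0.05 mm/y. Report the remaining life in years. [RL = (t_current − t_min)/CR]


Apply the remaining-life relation: RL = (t_current − t_min) / CR
RL = (8.4 − 2.8) / 0.05 = 5.6 / 0.05 = 112.0 years

112.0 years


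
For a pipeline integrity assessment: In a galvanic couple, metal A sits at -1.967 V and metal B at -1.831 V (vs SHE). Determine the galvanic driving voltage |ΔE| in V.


Driving voltage is the absolute potential difference.
|ΔE| = |-1.967 − (-1.831)| = 0.136 V

0.136 V


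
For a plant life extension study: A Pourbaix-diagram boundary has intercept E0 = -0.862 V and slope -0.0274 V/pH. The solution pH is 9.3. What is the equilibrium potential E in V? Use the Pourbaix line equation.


Apply the Pourbaix line equation: E = E0 + slope*pH
E = -0.862 + (-0.0274)*9.3 = -0.862 + (-0.25482) = -1.11682 V
Rounded to 3 decimal places: E = -1.117 V

-1.117 V


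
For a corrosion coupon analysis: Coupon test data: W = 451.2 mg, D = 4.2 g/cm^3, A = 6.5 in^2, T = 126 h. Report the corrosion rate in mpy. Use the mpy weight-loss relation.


Apply the mpy weight-loss relation: CR = 534 * W / (D * A * T)
Numerator: 534 * 451.2 = 240940.8
Denominator: 4.2 * 6.5 * 126 = 3439.8
CR = 240940.8 / 3439.8 = 70.045 mpy

70.045 mpy


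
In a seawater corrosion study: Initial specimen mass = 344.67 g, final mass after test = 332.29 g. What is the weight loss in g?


Weight loss = initial − final
WL = 344.67 − 332.29 = 12.38 g

12.38 g


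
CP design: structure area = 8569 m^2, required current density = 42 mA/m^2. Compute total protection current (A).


I = area * current density, then convert mA → A (÷1000)
I = 8569 * 42 / 1000 = 359.9 A

359.9 A


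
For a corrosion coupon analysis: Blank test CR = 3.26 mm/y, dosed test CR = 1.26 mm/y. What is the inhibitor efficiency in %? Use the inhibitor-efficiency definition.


Apply the inhibitor-efficiency definition: IE = (CR_blank − CR_inh)/CR_blank × 100
IE = (3.26 − 1.26) / 3.26 × 100
IE = 2.0 / 3.26 × 100 = 61.3 %

61.3 %


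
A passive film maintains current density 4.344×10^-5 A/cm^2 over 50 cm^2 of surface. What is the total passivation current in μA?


I = i_pass * A, then convert A → μA (×10^6)
I = 4.344×10^-5 * 50 * 10^6 = 2172.0 μA

2172.0 μA


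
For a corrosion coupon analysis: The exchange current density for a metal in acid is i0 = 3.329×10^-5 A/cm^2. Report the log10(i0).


i0 = 3.329×10^-5 A/cm^2
log10(i0) = -4.478

-4.478


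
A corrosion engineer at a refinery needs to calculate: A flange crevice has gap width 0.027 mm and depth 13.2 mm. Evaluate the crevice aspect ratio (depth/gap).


Aspect ratio = depth / gap
Ratio = 13.2 / 0.027 = 488.9

488.9


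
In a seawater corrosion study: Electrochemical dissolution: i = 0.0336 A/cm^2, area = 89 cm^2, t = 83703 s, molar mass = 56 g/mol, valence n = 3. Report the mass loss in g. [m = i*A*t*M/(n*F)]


Apply Faraday's law: m = i*A*t*M / (n*F)
Total charge passed Q = i*A*t = 0.0336*89*83703 = 250305.4512 C
m = Q*M/(n*F) = 250305.4512*56/(3*96485) = 48.426 g

48.426 g


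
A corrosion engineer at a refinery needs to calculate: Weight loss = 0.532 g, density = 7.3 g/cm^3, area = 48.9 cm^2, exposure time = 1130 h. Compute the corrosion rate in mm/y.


Apply the mm/y weight-loss relation: CR = 87600 * W / (D * A * T)
Numerator: 87600 * 0.532 = 46603.2
Denominator: 7.3 * 48.9 * 1130 = 403376.1
CR = 46603.2 / 403376.1 = 0.115533 mm/y

0.115533 mm/y


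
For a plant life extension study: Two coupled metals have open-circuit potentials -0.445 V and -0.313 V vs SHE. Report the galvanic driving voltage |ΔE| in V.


Driving voltage is the absolute potential difference.
|ΔE| = |-0.445 − (-0.313)| = 0.132 V

0.132 V


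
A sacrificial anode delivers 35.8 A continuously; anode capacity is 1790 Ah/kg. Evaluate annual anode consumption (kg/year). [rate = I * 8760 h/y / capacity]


Annual consumption = current * hours per year / capacity
Rate = 35.8 * 8760 / 1790 = 175.2 kg/year

175.2 kg/year


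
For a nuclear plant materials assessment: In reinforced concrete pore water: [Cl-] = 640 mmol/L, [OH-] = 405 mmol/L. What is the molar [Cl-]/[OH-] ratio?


Threshold parameter = [Cl-] / [OH-] (molar basis; both in mmol/L, so units cancel)
Ratio = 640 / 405 = 1.58

1.58


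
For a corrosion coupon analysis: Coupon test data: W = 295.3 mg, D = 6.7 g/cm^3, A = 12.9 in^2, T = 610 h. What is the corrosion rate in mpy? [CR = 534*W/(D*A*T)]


Apply the mpy weight-loss relation: CR = 534 * W / (D * A * T)
Numerator: 534 * 295.3 = 157690.2
Denominator: 6.7 * 12.9 * 610 = 52722.3
CR = 157690.2 / 52722.3 = 2.99096 mpy

2.99096 mpy


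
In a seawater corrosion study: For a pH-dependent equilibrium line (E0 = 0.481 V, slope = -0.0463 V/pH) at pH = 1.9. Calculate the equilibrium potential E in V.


Apply the Pourbaix line equation: E = E0 + slope*pH
E = 0.481 + (-0.0463)*1.9 = 0.481 + (-0.08797) = 0.39303 V
Rounded to 4 decimal places: E = 0.3930 V

0.3930 V


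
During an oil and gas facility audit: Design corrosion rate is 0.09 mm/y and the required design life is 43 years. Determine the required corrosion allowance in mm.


Corrosion allowance = CR × design life
CA = 0.09 * 43 = 3.87 mm

3.87 mm


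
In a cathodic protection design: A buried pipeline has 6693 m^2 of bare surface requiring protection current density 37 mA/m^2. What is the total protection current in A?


I = area * current density, then convert mA → A (÷1000)
I = 6693 * 37 / 1000 = 247.64 A

247.64 A


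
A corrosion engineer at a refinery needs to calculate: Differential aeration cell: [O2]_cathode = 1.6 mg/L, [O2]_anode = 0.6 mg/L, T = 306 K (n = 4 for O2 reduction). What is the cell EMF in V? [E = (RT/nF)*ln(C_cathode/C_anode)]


Apply the Nernst concentration-cell relation: E = (RT/nF)*ln(C_cathode/C_anode)
RT/nF = 8.314*306/(4*96485) = 0.00659192 V
ln(1.6/0.6) = 0.98083
E = 0.00659192 * 0.98083 = 0.00647 V

0.00647 V


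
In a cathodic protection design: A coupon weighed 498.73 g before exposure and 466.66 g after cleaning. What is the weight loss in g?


Weight loss = initial − final
WL = 498.73 − 466.66 = 32.07 g

32.07 g


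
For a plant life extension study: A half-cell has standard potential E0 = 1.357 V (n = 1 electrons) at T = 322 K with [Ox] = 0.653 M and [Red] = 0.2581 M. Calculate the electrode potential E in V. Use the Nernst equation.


Apply the Nernst equation: E = E0 + (RT/nF)*ln([Ox]/[Red])
Step 1: RT/nF = 8.314*322/(1*96485) = 0.02774636 V
Step 2: [Ox]/[Red] = 0.653/0.2581 = 2.530027
Step 3: ln(2.530027) = 0.92823
Step 4: correction = 0.02774636 * 0.92823 = 0.0258 V
E = 1.357 + 0.0258 = 1.3828 V

1.3828 V


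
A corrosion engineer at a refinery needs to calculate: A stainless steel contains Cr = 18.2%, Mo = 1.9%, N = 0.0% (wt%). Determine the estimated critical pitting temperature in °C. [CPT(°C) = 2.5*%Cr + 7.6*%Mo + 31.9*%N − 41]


Apply the ASTM G48 empirical CPT estimate: CPT(°C) = 2.5*%Cr + 7.6*%Mo + 31.9*%N − 41
2.5*18.2 = 45.5; 7.6*1.9 = 14.44; 31.9*0.0 = 0
CPT = 45.5 + 14.44 + 0 − 41 = 18.94 °C
Rounded to 0.1 °C: CPT ≈ 18.9 °C

18.9 °C


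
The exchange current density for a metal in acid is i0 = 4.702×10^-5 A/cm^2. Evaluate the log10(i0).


i0 = 4.702×10^-5 A/cm^2
log10(i0) = -4.328

-4.328


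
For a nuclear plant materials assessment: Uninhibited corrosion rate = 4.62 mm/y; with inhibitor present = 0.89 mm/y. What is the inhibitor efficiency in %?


Apply the inhibitor-efficiency definition: IE = (CR_blank − CR_inh)/CR_blank × 100
IE = (4.62 − 0.89) / 4.62 × 100
IE = 3.73 / 4.62 × 100 = 80.7 %

80.7 %


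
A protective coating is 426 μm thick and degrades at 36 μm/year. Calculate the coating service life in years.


Service life = thickness / degradation rate
Life = 426 / 36 = 11.8 years

11.8 years


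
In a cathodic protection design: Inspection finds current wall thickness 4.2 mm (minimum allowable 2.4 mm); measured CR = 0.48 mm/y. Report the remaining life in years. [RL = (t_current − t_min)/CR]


Apply the remaining-life relation: RL = (t_current − t_min) / CR
RL = (4.2 − 2.4) / 0.48 = 1.8 / 0.48 = 3.8 years

3.8 years


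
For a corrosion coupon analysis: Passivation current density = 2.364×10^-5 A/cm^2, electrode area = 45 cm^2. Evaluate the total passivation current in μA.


I = i_pass * A, then convert A → μA (×10^6)
I = 2.364×10^-5 * 45 * 10^6 = 1063.8 μA

1063.8 μA


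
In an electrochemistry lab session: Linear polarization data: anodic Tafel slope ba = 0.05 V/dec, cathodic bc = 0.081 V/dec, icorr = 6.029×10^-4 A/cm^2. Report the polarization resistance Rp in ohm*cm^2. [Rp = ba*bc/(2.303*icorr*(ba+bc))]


Apply the Stern-Geary equation: Rp = ba*bc / (2.303*icorr*(ba+bc))
ba*bc = 0.05*0.081 = 0.00405
ba+bc = 0.131; 2.303*icorr*(ba+bc) = 2.303*6.029×10^-4*0.131 = 1.8189071×10^-4
Rp = 0.00405 / 1.8189071×10^-4 = 22.27 ohm*cm^2

22.27 ohm*cm^2


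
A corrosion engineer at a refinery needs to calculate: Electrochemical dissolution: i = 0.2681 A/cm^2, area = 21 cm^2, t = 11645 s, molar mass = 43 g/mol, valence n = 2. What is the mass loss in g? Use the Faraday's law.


Apply Faraday's law: m = i*A*t*M / (n*F)
Total charge passed Q = i*A*t = 0.2681*21*11645 = 65562.5145 C
m = Q*M/(n*F) = 65562.5145*43/(2*96485) = 14.6095 g

14.6095 g


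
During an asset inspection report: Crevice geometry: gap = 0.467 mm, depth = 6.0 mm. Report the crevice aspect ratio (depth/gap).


Aspect ratio = depth / gap
Ratio = 6.0 / 0.467 = 12.8

12.8


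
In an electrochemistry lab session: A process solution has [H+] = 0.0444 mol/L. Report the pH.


pH = −log10[H+]
pH = −log10(0.0444) = 1.35

1.35


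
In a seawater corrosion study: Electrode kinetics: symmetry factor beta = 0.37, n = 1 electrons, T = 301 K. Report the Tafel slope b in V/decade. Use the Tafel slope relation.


Apply the Tafel slope relation: b = 2.303*R*T/(beta*n*F)
Numerator: 2.303 * 8.314 * 301 = 5763.29
Denominator: 0.37 * 1 * 96485 = 35699.45
b = 5763.29 / 35699.45 = 0.161 V/decade

0.161 V/decade


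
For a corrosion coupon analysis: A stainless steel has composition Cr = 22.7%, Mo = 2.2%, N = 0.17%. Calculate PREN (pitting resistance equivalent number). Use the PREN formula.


Apply the PREN formula: PREN = Cr + 3.3*Mo + 16*N
PREN = 22.7 + 3.3*2.2 + 16*0.17
PREN = 22.7 + 7.26 + 2.72 = 32.68

32.68


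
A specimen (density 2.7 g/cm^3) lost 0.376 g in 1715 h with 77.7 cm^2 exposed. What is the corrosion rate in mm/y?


Apply the mm/y weight-loss relation: CR = 87600 * W / (D * A * T)
Numerator: 87600 * 0.376 = 32937.6
Denominator: 2.7 * 77.7 * 1715 = 359789.85
CR = 32937.6 / 359789.85 = 0.0915 mm/y

0.0915 mm/y


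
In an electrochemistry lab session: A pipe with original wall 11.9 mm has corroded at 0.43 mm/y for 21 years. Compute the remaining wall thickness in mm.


Remaining wall = original − CR × time
t = 11.9 − 0.43*21 = 11.9 − 9.03 = 2.87 mm

2.87 mm


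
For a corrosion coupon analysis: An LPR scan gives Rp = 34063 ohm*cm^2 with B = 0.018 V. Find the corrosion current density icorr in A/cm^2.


Apply the Stern-Geary relation: icorr = B / Rp
icorr = 0.018 / 34063 = 5.284×10^-7 A/cm^2

5.284×10^-7 A/cm^2


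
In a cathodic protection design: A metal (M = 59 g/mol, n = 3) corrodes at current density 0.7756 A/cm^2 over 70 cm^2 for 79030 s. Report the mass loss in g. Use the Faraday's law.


Apply Faraday's law: m = i*A*t*M / (n*F)
Total charge passed Q = i*A*t = 0.7756*70*79030 = 4290696.76 C
m = Q*M/(n*F) = 4290696.76*59/(3*96485) = 874.57846 g

874.57846 g


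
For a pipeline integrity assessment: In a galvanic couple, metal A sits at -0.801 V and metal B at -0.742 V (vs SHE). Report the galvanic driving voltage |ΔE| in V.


Driving voltage is the absolute potential difference.
|ΔE| = |-0.801 − (-0.742)| = 0.059 V

0.059 V


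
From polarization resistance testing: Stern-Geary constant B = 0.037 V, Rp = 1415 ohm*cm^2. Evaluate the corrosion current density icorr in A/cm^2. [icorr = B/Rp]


Apply the Stern-Geary relation: icorr = B / Rp
icorr = 0.037 / 1415 = 2.615×10^-5 A/cm^2

2.615×10^-5 A/cm^2


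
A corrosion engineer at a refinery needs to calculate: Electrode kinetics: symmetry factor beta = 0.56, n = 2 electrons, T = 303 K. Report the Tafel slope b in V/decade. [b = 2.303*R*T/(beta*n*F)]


Apply the Tafel slope relation: b = 2.303*R*T/(beta*n*F)
Numerator: 2.303 * 8.314 * 303 = 5801.58
Denominator: 0.56 * 2 * 96485 = 108063.2
b = 5801.58 / 108063.2 = 0.0537 V/decade

0.0537 V/decade


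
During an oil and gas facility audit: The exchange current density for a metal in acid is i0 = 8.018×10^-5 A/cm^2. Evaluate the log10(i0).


i0 = 8.018×10^-5 A/cm^2
log10(i0) = -4.096

-4.096


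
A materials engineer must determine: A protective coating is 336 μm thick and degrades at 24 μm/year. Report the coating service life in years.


Service life = thickness / degradation rate
Life = 336 / 24 = 14.0 years

14.0 years


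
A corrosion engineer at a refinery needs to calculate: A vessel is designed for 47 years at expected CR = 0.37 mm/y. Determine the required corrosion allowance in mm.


Corrosion allowance = CR × design life
CA = 0.37 * 47 = 17.39 mm

17.39 mm


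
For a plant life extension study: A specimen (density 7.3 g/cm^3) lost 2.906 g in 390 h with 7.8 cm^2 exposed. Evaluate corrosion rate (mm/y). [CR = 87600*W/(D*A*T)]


Apply the mm/y weight-loss relation: CR = 87600 * W / (D * A * T)
Numerator: 87600 * 2.906 = 254565.6
Denominator: 7.3 * 7.8 * 390 = 22206.6
CR = 254565.6 / 22206.6 = 11.46351 mm/y

11.46351 mm/y


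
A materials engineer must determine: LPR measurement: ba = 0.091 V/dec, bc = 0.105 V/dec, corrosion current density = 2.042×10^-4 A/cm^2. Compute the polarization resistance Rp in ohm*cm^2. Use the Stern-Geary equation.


Apply the Stern-Geary equation: Rp = ba*bc / (2.303*icorr*(ba+bc))
ba*bc = 0.091*0.105 = 0.009555
ba+bc = 0.196; 2.303*icorr*(ba+bc) = 2.303*2.042×10^-4*0.196 = 9.217343×10^-5
Rp = 0.009555 / 9.217343×10^-5 = 103.66 ohm*cm^2

103.66 ohm*cm^2


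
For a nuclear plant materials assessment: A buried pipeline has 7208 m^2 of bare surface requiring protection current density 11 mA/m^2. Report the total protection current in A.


I = area * current density, then convert mA → A (÷1000)
I = 7208 * 11 / 1000 = 79.29 A

79.29 A


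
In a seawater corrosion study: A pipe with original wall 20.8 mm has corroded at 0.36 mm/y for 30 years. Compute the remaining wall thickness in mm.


Remaining wall = original − CR × time
t = 20.8 − 0.36*30 = 20.8 − 10.8 = 10.0 mm

10.0 mm


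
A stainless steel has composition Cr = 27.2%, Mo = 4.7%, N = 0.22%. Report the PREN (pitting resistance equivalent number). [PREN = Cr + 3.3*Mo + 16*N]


Apply the PREN formula: PREN = Cr + 3.3*Mo + 16*N
PREN = 27.2 + 3.3*4.7 + 16*0.22
PREN = 27.2 + 15.51 + 3.52 = 46.23

46.23


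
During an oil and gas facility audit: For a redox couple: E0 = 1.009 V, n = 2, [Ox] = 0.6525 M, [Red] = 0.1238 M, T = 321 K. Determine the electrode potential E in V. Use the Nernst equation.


Apply the Nernst equation: E = E0 + (RT/nF)*ln([Ox]/[Red])
Step 1: RT/nF = 8.314*321/(2*96485) = 0.0138301 V
Step 2: [Ox]/[Red] = 0.6525/0.1238 = 5.270598
Step 3: ln(5.270598) = 1.662144
Step 4: correction = 0.0138301 * 1.662144 = 0.023 V
E = 1.009 + 0.023 = 1.032 V

1.032 V


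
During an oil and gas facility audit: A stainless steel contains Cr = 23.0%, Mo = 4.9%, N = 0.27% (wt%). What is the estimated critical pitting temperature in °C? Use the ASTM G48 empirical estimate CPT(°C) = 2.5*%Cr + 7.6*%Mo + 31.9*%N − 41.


Apply the ASTM G48 empirical CPT estimate: CPT(°C) = 2.5*%Cr + 7.6*%Mo + 31.9*%N − 41
2.5*23.0 = 57.5; 7.6*4.9 = 37.24; 31.9*0.27 = 8.613
CPT = 57.5 + 37.24 + 8.613 − 41 = 62.353 °C
Rounded to 0.1 °C: CPT ≈ 62.4 °C

62.4 °C


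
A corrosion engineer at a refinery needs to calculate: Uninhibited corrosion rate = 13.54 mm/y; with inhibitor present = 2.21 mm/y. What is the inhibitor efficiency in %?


Apply the inhibitor-efficiency definition: IE = (CR_blank − CR_inh)/CR_blank × 100
IE = (13.54 − 2.21) / 13.54 × 100
IE = 11.33 / 13.54 × 100 = 83.7 %

83.7 %


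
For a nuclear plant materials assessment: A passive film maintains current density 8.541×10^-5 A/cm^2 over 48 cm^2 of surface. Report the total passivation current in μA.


I = i_pass * A, then convert A → μA (×10^6)
I = 8.541×10^-5 * 48 * 10^6 = 4099.68 μA

4099.68 μA


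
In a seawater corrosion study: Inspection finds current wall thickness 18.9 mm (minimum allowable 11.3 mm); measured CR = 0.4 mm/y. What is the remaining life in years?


Apply the remaining-life relation: RL = (t_current − t_min) / CR
RL = (18.9 − 11.3) / 0.4 = 7.6 / 0.4 = 19.0 years

19.0 years


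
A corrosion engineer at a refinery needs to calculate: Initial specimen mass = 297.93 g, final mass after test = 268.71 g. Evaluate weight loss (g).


Weight loss = initial − final
WL = 297.93 − 268.71 = 29.22 g

29.22 g


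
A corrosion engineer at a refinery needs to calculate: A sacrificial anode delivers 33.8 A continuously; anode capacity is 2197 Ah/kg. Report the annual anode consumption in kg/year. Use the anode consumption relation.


Annual consumption = current * hours per year / capacity
Rate = 33.8 * 8760 / 2197 = 134.8 kg/year

134.8 kg/year


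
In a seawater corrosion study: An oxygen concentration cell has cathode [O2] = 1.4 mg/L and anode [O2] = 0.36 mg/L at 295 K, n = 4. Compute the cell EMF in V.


Apply the Nernst concentration-cell relation: E = (RT/nF)*ln(C_cathode/C_anode)
RT/nF = 8.314*295/(4*96485) = 0.00635495 V
ln(1.4/0.36) = 1.35812
E = 0.00635495 * 1.35812 = 0.00863 V

0.00863 V


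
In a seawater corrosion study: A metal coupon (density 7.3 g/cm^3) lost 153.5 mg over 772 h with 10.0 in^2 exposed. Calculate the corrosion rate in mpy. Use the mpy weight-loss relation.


Apply the mpy weight-loss relation: CR = 534 * W / (D * A * T)
Numerator: 534 * 153.5 = 81969.0
Denominator: 7.3 * 10.0 * 772 = 56356.0
CR = 81969.0 / 56356.0 = 1.454 mpy

1.454 mpy


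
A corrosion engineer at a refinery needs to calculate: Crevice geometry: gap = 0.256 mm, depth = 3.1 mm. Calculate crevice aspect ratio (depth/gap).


Aspect ratio = depth / gap
Ratio = 3.1 / 0.256 = 12.1

12.1


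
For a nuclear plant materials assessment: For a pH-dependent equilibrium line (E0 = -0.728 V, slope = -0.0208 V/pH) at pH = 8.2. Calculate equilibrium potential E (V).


Apply the Pourbaix line equation: E = E0 + slope*pH
E = -0.728 + (-0.0208)*8.2 = -0.728 + (-0.17056) = -0.89856 V
Rounded to 4 decimal places: E = -0.8986 V

-0.8986 V


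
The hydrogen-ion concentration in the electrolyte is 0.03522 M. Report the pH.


pH = −log10[H+]
pH = −log10(0.03522) = 1.45

1.45


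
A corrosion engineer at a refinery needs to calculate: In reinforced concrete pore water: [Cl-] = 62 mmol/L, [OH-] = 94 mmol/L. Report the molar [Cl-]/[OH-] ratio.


Threshold parameter = [Cl-] / [OH-] (molar basis; both in mmol/L, so units cancel)
Ratio = 62 / 94 = 0.66

0.66


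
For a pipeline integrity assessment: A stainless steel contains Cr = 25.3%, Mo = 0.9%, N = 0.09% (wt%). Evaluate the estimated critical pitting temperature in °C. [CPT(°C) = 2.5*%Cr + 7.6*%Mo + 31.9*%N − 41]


Apply the ASTM G48 empirical CPT estimate: CPT(°C) = 2.5*%Cr + 7.6*%Mo + 31.9*%N − 41
2.5*25.3 = 63.25; 7.6*0.9 = 6.84; 31.9*0.09 = 2.871
CPT = 63.25 + 6.84 + 2.871 − 41 = 31.961 °C
Rounded to 0.1 °C: CPT ≈ 32.0 °C

32.0 °C


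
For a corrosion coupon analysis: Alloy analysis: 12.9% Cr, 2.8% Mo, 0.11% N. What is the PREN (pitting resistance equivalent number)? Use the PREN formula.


Apply the PREN formula: PREN = Cr + 3.3*Mo + 16*N
PREN = 12.9 + 3.3*2.8 + 16*0.11
PREN = 12.9 + 9.24 + 1.76 = 23.9

23.9


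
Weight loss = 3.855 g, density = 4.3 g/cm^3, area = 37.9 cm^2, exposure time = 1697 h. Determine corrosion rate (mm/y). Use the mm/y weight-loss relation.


Apply the mm/y weight-loss relation: CR = 87600 * W / (D * A * T)
Numerator: 87600 * 3.855 = 337698.0
Denominator: 4.3 * 37.9 * 1697 = 276560.09
CR = 337698.0 / 276560.09 = 1.22107 mm/y

1.22107 mm/y


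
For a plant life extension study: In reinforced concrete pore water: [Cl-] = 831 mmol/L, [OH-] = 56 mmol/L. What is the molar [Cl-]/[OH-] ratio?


Threshold parameter = [Cl-] / [OH-] (molar basis; both in mmol/L, so units cancel)
Ratio = 831 / 56 = 14.84

14.84


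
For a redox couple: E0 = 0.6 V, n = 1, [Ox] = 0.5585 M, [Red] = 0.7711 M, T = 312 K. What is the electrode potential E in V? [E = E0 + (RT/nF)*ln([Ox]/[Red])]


Apply the Nernst equation: E = E0 + (RT/nF)*ln([Ox]/[Red])
Step 1: RT/nF = 8.314*312/(1*96485) = 0.02688468 V
Step 2: [Ox]/[Red] = 0.5585/0.7711 = 0.72429
Step 3: ln(0.72429) = -0.322563
Step 4: correction = 0.02688468 * -0.322563 = -0.009 V
E = 0.6 + -0.009 = 0.591 V

0.591 V


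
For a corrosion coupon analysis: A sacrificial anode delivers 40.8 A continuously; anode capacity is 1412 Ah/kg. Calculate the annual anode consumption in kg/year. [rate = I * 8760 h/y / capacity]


Annual consumption = current * hours per year / capacity
Rate = 40.8 * 8760 / 1412 = 253.1 kg/year

253.1 kg/year


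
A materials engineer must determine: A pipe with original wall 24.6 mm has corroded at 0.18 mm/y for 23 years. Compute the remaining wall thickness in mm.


Remaining wall = original − CR × time
t = 24.6 − 0.18*23 = 24.6 − 4.14 = 20.46 mm

20.46 mm


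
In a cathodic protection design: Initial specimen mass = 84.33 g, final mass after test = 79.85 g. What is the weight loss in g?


Weight loss = initial − final
WL = 84.33 − 79.85 = 4.48 g

4.48 g


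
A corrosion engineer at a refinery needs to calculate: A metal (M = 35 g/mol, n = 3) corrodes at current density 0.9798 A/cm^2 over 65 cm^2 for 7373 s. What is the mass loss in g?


Apply Faraday's law: m = i*A*t*M / (n*F)
Total charge passed Q = i*A*t = 0.9798*65*7373 = 469564.251 C
m = Q*M/(n*F) = 469564.251*35/(3*96485) = 56.7783 g

56.7783 g


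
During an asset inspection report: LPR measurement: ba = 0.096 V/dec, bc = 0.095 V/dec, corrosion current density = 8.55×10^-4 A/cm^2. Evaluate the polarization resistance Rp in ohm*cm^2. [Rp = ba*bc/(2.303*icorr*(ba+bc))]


Apply the Stern-Geary equation: Rp = ba*bc / (2.303*icorr*(ba+bc))
ba*bc = 0.096*0.095 = 0.00912
ba+bc = 0.191; 2.303*icorr*(ba+bc) = 2.303*8.55×10^-4*0.191 = 3.7609141×10^-4
Rp = 0.00912 / 3.7609141×10^-4 = 24.25 ohm*cm^2

24.25 ohm*cm^2


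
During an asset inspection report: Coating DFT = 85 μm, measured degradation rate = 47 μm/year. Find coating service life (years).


Service life = thickness / degradation rate
Life = 85 / 47 = 1.8 years

1.8 years


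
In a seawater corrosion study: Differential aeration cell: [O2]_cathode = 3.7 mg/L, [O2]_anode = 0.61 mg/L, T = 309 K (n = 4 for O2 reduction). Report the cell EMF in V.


Apply the Nernst concentration-cell relation: E = (RT/nF)*ln(C_cathode/C_anode)
RT/nF = 8.314*309/(4*96485) = 0.00665654 V
ln(3.7/0.61) = 1.80263
E = 0.00665654 * 1.80263 = 0.012 V

0.012 V


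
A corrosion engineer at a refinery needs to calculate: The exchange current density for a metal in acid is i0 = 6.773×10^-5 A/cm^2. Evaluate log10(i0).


i0 = 6.773×10^-5 A/cm^2
log10(i0) = -4.169

-4.169


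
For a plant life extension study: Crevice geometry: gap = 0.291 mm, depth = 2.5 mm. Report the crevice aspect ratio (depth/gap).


Aspect ratio = depth / gap
Ratio = 2.5 / 0.291 = 8.6

8.6


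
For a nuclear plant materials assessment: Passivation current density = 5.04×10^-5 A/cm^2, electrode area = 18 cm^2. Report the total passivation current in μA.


I = i_pass * A, then convert A → μA (×10^6)
I = 5.04×10^-5 * 18 * 10^6 = 907.2 μA

907.2 μA


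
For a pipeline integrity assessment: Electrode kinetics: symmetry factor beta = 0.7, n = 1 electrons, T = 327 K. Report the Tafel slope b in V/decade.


Apply the Tafel slope relation: b = 2.303*R*T/(beta*n*F)
Numerator: 2.303 * 8.314 * 327 = 6261.12
Denominator: 0.7 * 1 * 96485 = 67539.5
b = 6261.12 / 67539.5 = 0.093 V/decade

0.093 V/decade


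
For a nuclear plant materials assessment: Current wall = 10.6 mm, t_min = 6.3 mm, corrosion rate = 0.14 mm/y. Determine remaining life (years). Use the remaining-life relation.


Apply the remaining-life relation: RL = (t_current − t_min) / CR
RL = (10.6 − 6.3) / 0.14 = 4.3 / 0.14 = 30.7 years

30.7 years


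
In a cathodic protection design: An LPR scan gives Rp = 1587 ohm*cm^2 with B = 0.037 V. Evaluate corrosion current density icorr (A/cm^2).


Apply the Stern-Geary relation: icorr = B / Rp
icorr = 0.037 / 1587 = 2.331×10^-5 A/cm^2

2.331×10^-5 A/cm^2


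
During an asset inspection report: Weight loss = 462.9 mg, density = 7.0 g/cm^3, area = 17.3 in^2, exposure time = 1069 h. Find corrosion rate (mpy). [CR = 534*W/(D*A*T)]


Apply the mpy weight-loss relation: CR = 534 * W / (D * A * T)
Numerator: 534 * 462.9 = 247188.6
Denominator: 7.0 * 17.3 * 1069 = 129455.9
CR = 247188.6 / 129455.9 = 1.909 mpy

1.909 mpy


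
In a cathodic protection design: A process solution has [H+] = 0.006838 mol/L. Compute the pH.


pH = −log10[H+]
pH = −log10(0.006838) = 2.17

2.17


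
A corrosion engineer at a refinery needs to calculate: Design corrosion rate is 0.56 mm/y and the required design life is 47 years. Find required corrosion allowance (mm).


Corrosion allowance = CR × design life
CA = 0.56 * 47 = 26.32 mm

26.32 mm


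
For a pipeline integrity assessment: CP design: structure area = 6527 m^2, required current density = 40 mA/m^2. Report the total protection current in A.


I = area * current density, then convert mA → A (÷1000)
I = 6527 * 40 / 1000 = 261.08 A

261.08 A


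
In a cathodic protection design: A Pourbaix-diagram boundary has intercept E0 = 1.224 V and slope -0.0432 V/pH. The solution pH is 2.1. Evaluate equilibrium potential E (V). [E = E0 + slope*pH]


Apply the Pourbaix line equation: E = E0 + slope*pH
E = 1.224 + (-0.0432)*2.1 = 1.224 + (-0.09072) = 1.13328 V
Rounded to 3 decimal places: E = 1.133 V

1.133 V


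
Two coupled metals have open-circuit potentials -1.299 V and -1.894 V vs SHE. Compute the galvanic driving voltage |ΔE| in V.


Driving voltage is the absolute potential difference.
|ΔE| = |-1.299 − (-1.894)| = 0.595 V

0.595 V


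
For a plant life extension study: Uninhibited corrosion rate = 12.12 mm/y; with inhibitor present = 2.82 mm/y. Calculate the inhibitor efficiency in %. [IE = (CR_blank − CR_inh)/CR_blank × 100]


Apply the inhibitor-efficiency definition: IE = (CR_blank − CR_inh)/CR_blank × 100
IE = (12.12 − 2.82) / 12.12 × 100
IE = 9.3 / 12.12 × 100 = 76.7 %

76.7 %


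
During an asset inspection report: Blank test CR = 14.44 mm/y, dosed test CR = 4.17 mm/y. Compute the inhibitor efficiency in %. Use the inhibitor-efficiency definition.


Apply the inhibitor-efficiency definition: IE = (CR_blank − CR_inh)/CR_blank × 100
IE = (14.44 − 4.17) / 14.44 × 100
IE = 10.27 / 14.44 × 100 = 71.1 %

71.1 %


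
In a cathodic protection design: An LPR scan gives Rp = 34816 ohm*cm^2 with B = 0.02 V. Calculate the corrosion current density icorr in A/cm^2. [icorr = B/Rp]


Apply the Stern-Geary relation: icorr = B / Rp
icorr = 0.02 / 34816 = 5.744×10^-7 A/cm^2

5.744×10^-7 A/cm^2


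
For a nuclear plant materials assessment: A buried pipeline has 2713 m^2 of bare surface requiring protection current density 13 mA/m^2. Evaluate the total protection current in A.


I = area * current density, then convert mA → A (÷1000)
I = 2713 * 13 / 1000 = 35.27 A

35.27 A


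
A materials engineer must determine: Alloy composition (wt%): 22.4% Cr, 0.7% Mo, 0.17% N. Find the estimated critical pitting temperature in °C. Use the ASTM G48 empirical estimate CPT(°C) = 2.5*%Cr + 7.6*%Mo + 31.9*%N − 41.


Apply the ASTM G48 empirical CPT estimate: CPT(°C) = 2.5*%Cr + 7.6*%Mo + 31.9*%N − 41
2.5*22.4 = 56; 7.6*0.7 = 5.32; 31.9*0.17 = 5.423
CPT = 56 + 5.32 + 5.423 − 41 = 25.743 °C
Rounded to 0.1 °C: CPT ≈ 25.7 °C

25.7 °C
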